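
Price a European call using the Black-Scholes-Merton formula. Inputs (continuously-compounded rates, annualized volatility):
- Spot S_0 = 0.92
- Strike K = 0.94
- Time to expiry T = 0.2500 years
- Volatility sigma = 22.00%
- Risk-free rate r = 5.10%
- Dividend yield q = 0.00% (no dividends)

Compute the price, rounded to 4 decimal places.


Answer: Price = 0.0366

Derivation:
d1 = (ln(S/K) + (r - q + 0.5*sigma^2) * T) / (sigma * sqrt(T)) = -0.02460187
d2 = d1 - sigma * sqrt(T) = -0.13460187
exp(-rT) = 0.98733094; exp(-qT) = 1.00000000
C = S_0 * exp(-qT) * N(d1) - K * exp(-rT) * N(d2)
N(d1) = 0.49018627; N(d2) = 0.44646333
C = 0.9200 * 1.00000000 * 0.49018627 - 0.9400 * 0.98733094 * 0.44646333 = 0.0366


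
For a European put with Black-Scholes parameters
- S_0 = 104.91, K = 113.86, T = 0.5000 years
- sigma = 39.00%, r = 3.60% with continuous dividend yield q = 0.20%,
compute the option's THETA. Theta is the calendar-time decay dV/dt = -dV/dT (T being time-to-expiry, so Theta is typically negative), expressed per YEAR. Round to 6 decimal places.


d1 = -0.0973333709; d2 = -0.3731050156
phi(d1) = 0.3970570024; exp(-qT) = 0.9990004998; exp(-rT) = 0.9821610324
Theta = -S*exp(-qT)*phi(d1)*sigma/(2*sqrt(T)) + r*K*exp(-rT)*N(-d2) - q*S*exp(-qT)*N(-d1)
N(-d1) = 0.5387691722; N(-d2) = 0.6454648571; sqrt(T) = 0.7071067812
Term 1 = -104.9100 * 0.9990004998 * 0.3970570024 * 0.3900 / (2 * 0.7071067812) = -11.4758552392
Term 2 = 0.0360 * 113.8600 * 0.9821610324 * 0.6454648571 = 2.5985374563
Term 3 = -0.0020 * 104.9100 * 0.9990004998 * 0.5387691722 = -0.1129315597
Theta = -11.4758552392 + (2.5985374563) + (-0.1129315597) = -8.990249

Answer: Theta = -8.990249


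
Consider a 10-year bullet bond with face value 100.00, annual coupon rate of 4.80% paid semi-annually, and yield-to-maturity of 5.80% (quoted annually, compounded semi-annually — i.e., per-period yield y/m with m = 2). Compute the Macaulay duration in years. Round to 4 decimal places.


Answer: Macaulay duration = 7.9650 years

Derivation:
Coupon per period c = face * coupon_rate / m = 2.400000
Periods per year m = 2; per-period yield y/m = 0.029000
Number of cashflows N = 20
Cashflows (t years, CF_t, discount factor 1/(1+y/m)^(m*t), PV):
  t = 0.5000: CF_t = 2.400000, DF = 0.971817, PV = 2.332362
  t = 1.0000: CF_t = 2.400000, DF = 0.944429, PV = 2.266629
  t = 1.5000: CF_t = 2.400000, DF = 0.917812, PV = 2.202750
  t = 2.0000: CF_t = 2.400000, DF = 0.891946, PV = 2.140670
  t = 2.5000: CF_t = 2.400000, DF = 0.866808, PV = 2.080340
  t = 3.0000: CF_t = 2.400000, DF = 0.842379, PV = 2.021711
  t = 3.5000: CF_t = 2.400000, DF = 0.818639, PV = 1.964733
  t = 4.0000: CF_t = 2.400000, DF = 0.795567, PV = 1.909362
  t = 4.5000: CF_t = 2.400000, DF = 0.773146, PV = 1.855551
  t = 5.0000: CF_t = 2.400000, DF = 0.751357, PV = 1.803256
  t = 5.5000: CF_t = 2.400000, DF = 0.730182, PV = 1.752436
  t = 6.0000: CF_t = 2.400000, DF = 0.709603, PV = 1.703047
  t = 6.5000: CF_t = 2.400000, DF = 0.689605, PV = 1.655051
  t = 7.0000: CF_t = 2.400000, DF = 0.670170, PV = 1.608407
  t = 7.5000: CF_t = 2.400000, DF = 0.651282, PV = 1.563078
  t = 8.0000: CF_t = 2.400000, DF = 0.632928, PV = 1.519026
  t = 8.5000: CF_t = 2.400000, DF = 0.615090, PV = 1.476216
  t = 9.0000: CF_t = 2.400000, DF = 0.597755, PV = 1.434612
  t = 9.5000: CF_t = 2.400000, DF = 0.580909, PV = 1.394181
  t = 10.0000: CF_t = 102.400000, DF = 0.564537, PV = 57.808601
Price P = sum_t PV_t = 92.492019
Macaulay numerator sum_t t * PV_t:
  t * PV_t at t = 0.5000: 1.166181
  t * PV_t at t = 1.0000: 2.266629
  t * PV_t at t = 1.5000: 3.304124
  t * PV_t at t = 2.0000: 4.281340
  t * PV_t at t = 2.5000: 5.200851
  t * PV_t at t = 3.0000: 6.065132
  t * PV_t at t = 3.5000: 6.876567
  t * PV_t at t = 4.0000: 7.637447
  t * PV_t at t = 4.5000: 8.349979
  t * PV_t at t = 5.0000: 9.016282
  t * PV_t at t = 5.5000: 9.638397
  t * PV_t at t = 6.0000: 10.218285
  t * PV_t at t = 6.5000: 10.757831
  t * PV_t at t = 7.0000: 11.258850
  t * PV_t at t = 7.5000: 11.723084
  t * PV_t at t = 8.0000: 12.152209
  t * PV_t at t = 8.5000: 12.547835
  t * PV_t at t = 9.0000: 12.911509
  t * PV_t at t = 9.5000: 13.244718
  t * PV_t at t = 10.0000: 578.086013
Macaulay duration D = (sum_t t * PV_t) / P = 736.703264 / 92.492019 = 7.965047


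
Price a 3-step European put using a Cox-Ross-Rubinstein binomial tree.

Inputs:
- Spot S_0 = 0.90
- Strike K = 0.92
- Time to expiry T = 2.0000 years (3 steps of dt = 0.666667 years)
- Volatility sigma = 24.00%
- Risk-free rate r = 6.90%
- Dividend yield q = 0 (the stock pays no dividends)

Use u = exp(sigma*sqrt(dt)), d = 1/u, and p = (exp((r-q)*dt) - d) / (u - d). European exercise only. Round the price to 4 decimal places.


Answer: Price = V(0,0) = 0.0785

Derivation:
dt = T/N = 0.666667
u = exp(sigma*sqrt(dt)) = 1.216477; d = 1/u = 0.822046
p = (exp((r-q)*dt) - d) / (u - d) = 0.570514
Discount per step: exp(-r*dt) = 0.955042
Stock lattice S(k, i) with i counting down-moves:
  k=0: S(0,0) = 0.9000
  k=1: S(1,0) = 1.0948; S(1,1) = 0.7398
  k=2: S(2,0) = 1.3318; S(2,1) = 0.9000; S(2,2) = 0.6082
  k=3: S(3,0) = 1.6201; S(3,1) = 1.0948; S(3,2) = 0.7398; S(3,3) = 0.5000
Terminal payoffs V(N, i) = max(K - S_T, 0):
  V(3,0) = 0.000000; V(3,1) = 0.000000; V(3,2) = 0.180159; V(3,3) = 0.420045
Backward induction: V(k, i) = exp(-r*dt) * [p * V(k+1, i) + (1-p) * V(k+1, i+1)].
  V(2,0) = exp(-r*dt) * [p*0.000000 + (1-p)*0.000000] = 0.000000
  V(2,1) = exp(-r*dt) * [p*0.000000 + (1-p)*0.180159] = 0.073897
  V(2,2) = exp(-r*dt) * [p*0.180159 + (1-p)*0.420045] = 0.270455
  V(1,0) = exp(-r*dt) * [p*0.000000 + (1-p)*0.073897] = 0.030311
  V(1,1) = exp(-r*dt) * [p*0.073897 + (1-p)*0.270455] = 0.151198
  V(0,0) = exp(-r*dt) * [p*0.030311 + (1-p)*0.151198] = 0.078534


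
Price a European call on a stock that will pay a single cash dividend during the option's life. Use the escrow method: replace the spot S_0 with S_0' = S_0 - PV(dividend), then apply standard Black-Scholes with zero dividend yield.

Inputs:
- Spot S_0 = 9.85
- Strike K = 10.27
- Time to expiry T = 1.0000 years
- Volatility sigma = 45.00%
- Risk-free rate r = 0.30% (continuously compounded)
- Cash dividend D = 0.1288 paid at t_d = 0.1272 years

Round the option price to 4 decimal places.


PV(D) = D * exp(-r * t_d) = 0.1288 * 0.99961847 = 0.12875086
S_0' = S_0 - PV(D) = 9.8500 - 0.12875086 = 9.72124914
d1 = (ln(S_0'/K) + (r + sigma^2/2)*T) / (sigma*sqrt(T)) = 0.10963800
d2 = d1 - sigma*sqrt(T) = -0.34036200
exp(-rT) = 0.99700450
N(d1) = 0.54365176; N(d2) = 0.36679196
C = S_0' * N(d1) - K * exp(-rT) * N(d2) = 9.72124914 * 0.54365176 - 10.2700 * 0.99700450 * 0.36679196 = 1.5293

Answer: Price = 1.5293


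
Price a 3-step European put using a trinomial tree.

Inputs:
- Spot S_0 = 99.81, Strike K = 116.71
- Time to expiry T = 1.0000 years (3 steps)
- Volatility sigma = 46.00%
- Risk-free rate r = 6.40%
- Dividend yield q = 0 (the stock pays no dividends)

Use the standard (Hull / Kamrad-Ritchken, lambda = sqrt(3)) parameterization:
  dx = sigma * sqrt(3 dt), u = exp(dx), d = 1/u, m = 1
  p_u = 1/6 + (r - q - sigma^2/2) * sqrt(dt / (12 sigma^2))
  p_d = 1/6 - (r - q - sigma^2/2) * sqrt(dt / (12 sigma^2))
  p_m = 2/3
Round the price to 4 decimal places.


dt = T/N = 0.333333; dx = sigma*sqrt(3*dt) = 0.460000
u = exp(dx) = 1.584074; d = 1/u = 0.631284
p_u = 0.151522, p_m = 0.666667, p_d = 0.181812
Discount per step: exp(-r*dt) = 0.978893
Stock lattice S(k, j) with j the centered position index:
  k=0: S(0,+0) = 99.8100
  k=1: S(1,-1) = 63.0084; S(1,+0) = 99.8100; S(1,+1) = 158.1064
  k=2: S(2,-2) = 39.7762; S(2,-1) = 63.0084; S(2,+0) = 99.8100; S(2,+1) = 158.1064; S(2,+2) = 250.4523
  k=3: S(3,-3) = 25.1101; S(3,-2) = 39.7762; S(3,-1) = 63.0084; S(3,+0) = 99.8100; S(3,+1) = 158.1064; S(3,+2) = 250.4523; S(3,+3) = 396.7349
Terminal payoffs V(N, j) = max(K - S_T, 0):
  V(3,-3) = 91.599945; V(3,-2) = 76.933815; V(3,-1) = 53.701579; V(3,+0) = 16.900000; V(3,+1) = 0.000000; V(3,+2) = 0.000000; V(3,+3) = 0.000000
Backward induction: V(k, j) = exp(-r*dt) * [p_u * V(k+1, j+1) + p_m * V(k+1, j) + p_d * V(k+1, j-1)]
  V(2,-2) = exp(-r*dt) * [p_u*53.701579 + p_m*76.933815 + p_d*91.599945] = 74.474246
  V(2,-1) = exp(-r*dt) * [p_u*16.900000 + p_m*53.701579 + p_d*76.933815] = 51.244274
  V(2,+0) = exp(-r*dt) * [p_u*0.000000 + p_m*16.900000 + p_d*53.701579] = 20.586343
  V(2,+1) = exp(-r*dt) * [p_u*0.000000 + p_m*0.000000 + p_d*16.900000] = 3.007761
  V(2,+2) = exp(-r*dt) * [p_u*0.000000 + p_m*0.000000 + p_d*0.000000] = 0.000000
  V(1,-1) = exp(-r*dt) * [p_u*20.586343 + p_m*51.244274 + p_d*74.474246] = 49.749681
  V(1,+0) = exp(-r*dt) * [p_u*3.007761 + p_m*20.586343 + p_d*51.244274] = 23.000818
  V(1,+1) = exp(-r*dt) * [p_u*0.000000 + p_m*3.007761 + p_d*20.586343] = 5.626684
  V(0,+0) = exp(-r*dt) * [p_u*5.626684 + p_m*23.000818 + p_d*49.749681] = 24.698941

Answer: Price = V(0,0) = 24.6989


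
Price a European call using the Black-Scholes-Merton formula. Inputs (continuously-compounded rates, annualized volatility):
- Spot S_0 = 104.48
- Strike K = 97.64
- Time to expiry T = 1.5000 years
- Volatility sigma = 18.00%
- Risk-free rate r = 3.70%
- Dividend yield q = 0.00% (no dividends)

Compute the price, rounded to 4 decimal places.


d1 = (ln(S/K) + (r - q + 0.5*sigma^2) * T) / (sigma * sqrt(T)) = 0.66911178
d2 = d1 - sigma * sqrt(T) = 0.44865770
exp(-rT) = 0.94601202; exp(-qT) = 1.00000000
C = S_0 * exp(-qT) * N(d1) - K * exp(-rT) * N(d2)
N(d1) = 0.74828791; N(d2) = 0.67316070
C = 104.4800 * 1.00000000 * 0.74828791 - 97.6400 * 0.94601202 * 0.67316070 = 16.0022

Answer: Price = 16.0022


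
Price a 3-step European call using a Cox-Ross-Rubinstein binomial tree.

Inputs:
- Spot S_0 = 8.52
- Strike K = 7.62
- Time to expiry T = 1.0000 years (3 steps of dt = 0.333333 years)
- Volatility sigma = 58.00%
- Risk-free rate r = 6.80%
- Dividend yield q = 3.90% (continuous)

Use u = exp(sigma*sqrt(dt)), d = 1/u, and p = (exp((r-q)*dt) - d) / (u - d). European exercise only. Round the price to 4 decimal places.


dt = T/N = 0.333333
u = exp(sigma*sqrt(dt)) = 1.397749; d = 1/u = 0.715436
p = (exp((r-q)*dt) - d) / (u - d) = 0.431294
Discount per step: exp(-r*dt) = 0.977588
Stock lattice S(k, i) with i counting down-moves:
  k=0: S(0,0) = 8.5200
  k=1: S(1,0) = 11.9088; S(1,1) = 6.0955
  k=2: S(2,0) = 16.6455; S(2,1) = 8.5200; S(2,2) = 4.3610
  k=3: S(3,0) = 23.2663; S(3,1) = 11.9088; S(3,2) = 6.0955; S(3,3) = 3.1200
Terminal payoffs V(N, i) = max(S_T - K, 0):
  V(3,0) = 15.646296; V(3,1) = 4.288822; V(3,2) = 0.000000; V(3,3) = 0.000000
Backward induction: V(k, i) = exp(-r*dt) * [p * V(k+1, i) + (1-p) * V(k+1, i+1)].
  V(2,0) = exp(-r*dt) * [p*15.646296 + (1-p)*4.288822] = 8.981331
  V(2,1) = exp(-r*dt) * [p*4.288822 + (1-p)*0.000000] = 1.808287
  V(2,2) = exp(-r*dt) * [p*0.000000 + (1-p)*0.000000] = 0.000000
  V(1,0) = exp(-r*dt) * [p*8.981331 + (1-p)*1.808287] = 4.792117
  V(1,1) = exp(-r*dt) * [p*1.808287 + (1-p)*0.000000] = 0.762425
  V(0,0) = exp(-r*dt) * [p*4.792117 + (1-p)*0.762425] = 2.444368

Answer: Price = V(0,0) = 2.4444


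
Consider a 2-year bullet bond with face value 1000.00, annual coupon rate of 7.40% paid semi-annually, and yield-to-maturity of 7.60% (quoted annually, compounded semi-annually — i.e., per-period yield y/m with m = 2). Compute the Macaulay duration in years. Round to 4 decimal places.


Answer: Macaulay duration = 1.8953 years

Derivation:
Coupon per period c = face * coupon_rate / m = 37.000000
Periods per year m = 2; per-period yield y/m = 0.038000
Number of cashflows N = 4
Cashflows (t years, CF_t, discount factor 1/(1+y/m)^(m*t), PV):
  t = 0.5000: CF_t = 37.000000, DF = 0.963391, PV = 35.645472
  t = 1.0000: CF_t = 37.000000, DF = 0.928122, PV = 34.340532
  t = 1.5000: CF_t = 37.000000, DF = 0.894145, PV = 33.083364
  t = 2.0000: CF_t = 1037.000000, DF = 0.861411, PV = 893.283562
Price P = sum_t PV_t = 996.352930
Macaulay numerator sum_t t * PV_t:
  t * PV_t at t = 0.5000: 17.822736
  t * PV_t at t = 1.0000: 34.340532
  t * PV_t at t = 1.5000: 49.625046
  t * PV_t at t = 2.0000: 1786.567124
Macaulay duration D = (sum_t t * PV_t) / P = 1888.355438 / 996.352930 = 1.895268


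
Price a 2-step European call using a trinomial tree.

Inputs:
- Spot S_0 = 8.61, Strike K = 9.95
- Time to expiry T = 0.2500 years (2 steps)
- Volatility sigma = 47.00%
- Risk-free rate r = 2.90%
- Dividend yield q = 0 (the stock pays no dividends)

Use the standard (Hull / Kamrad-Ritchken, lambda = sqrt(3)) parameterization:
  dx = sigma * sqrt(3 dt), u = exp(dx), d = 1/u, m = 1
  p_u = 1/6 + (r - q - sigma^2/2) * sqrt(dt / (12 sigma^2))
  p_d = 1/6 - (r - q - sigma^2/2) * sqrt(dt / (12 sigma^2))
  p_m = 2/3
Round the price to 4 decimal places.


Answer: Price = V(0,0) = 0.4201

Derivation:
dt = T/N = 0.125000; dx = sigma*sqrt(3*dt) = 0.287815
u = exp(dx) = 1.333511; d = 1/u = 0.749900
p_u = 0.148980, p_m = 0.666667, p_d = 0.184354
Discount per step: exp(-r*dt) = 0.996382
Stock lattice S(k, j) with j the centered position index:
  k=0: S(0,+0) = 8.6100
  k=1: S(1,-1) = 6.4566; S(1,+0) = 8.6100; S(1,+1) = 11.4815
  k=2: S(2,-2) = 4.8418; S(2,-1) = 6.4566; S(2,+0) = 8.6100; S(2,+1) = 11.4815; S(2,+2) = 15.3107
Terminal payoffs V(N, j) = max(S_T - K, 0):
  V(2,-2) = 0.000000; V(2,-1) = 0.000000; V(2,+0) = 0.000000; V(2,+1) = 1.531527; V(2,+2) = 5.360738
Backward induction: V(k, j) = exp(-r*dt) * [p_u * V(k+1, j+1) + p_m * V(k+1, j) + p_d * V(k+1, j-1)]
  V(1,-1) = exp(-r*dt) * [p_u*0.000000 + p_m*0.000000 + p_d*0.000000] = 0.000000
  V(1,+0) = exp(-r*dt) * [p_u*1.531527 + p_m*0.000000 + p_d*0.000000] = 0.227341
  V(1,+1) = exp(-r*dt) * [p_u*5.360738 + p_m*1.531527 + p_d*0.000000] = 1.813074
  V(0,+0) = exp(-r*dt) * [p_u*1.813074 + p_m*0.227341 + p_d*0.000000] = 0.420145


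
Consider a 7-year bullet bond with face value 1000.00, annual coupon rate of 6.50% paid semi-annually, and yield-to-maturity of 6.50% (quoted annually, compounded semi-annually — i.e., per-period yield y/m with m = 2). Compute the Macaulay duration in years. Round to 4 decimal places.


Coupon per period c = face * coupon_rate / m = 32.500000
Periods per year m = 2; per-period yield y/m = 0.032500
Number of cashflows N = 14
Cashflows (t years, CF_t, discount factor 1/(1+y/m)^(m*t), PV):
  t = 0.5000: CF_t = 32.500000, DF = 0.968523, PV = 31.476998
  t = 1.0000: CF_t = 32.500000, DF = 0.938037, PV = 30.486196
  t = 1.5000: CF_t = 32.500000, DF = 0.908510, PV = 29.526582
  t = 2.0000: CF_t = 32.500000, DF = 0.879913, PV = 28.597174
  t = 2.5000: CF_t = 32.500000, DF = 0.852216, PV = 27.697021
  t = 3.0000: CF_t = 32.500000, DF = 0.825391, PV = 26.825202
  t = 3.5000: CF_t = 32.500000, DF = 0.799410, PV = 25.980825
  t = 4.0000: CF_t = 32.500000, DF = 0.774247, PV = 25.163027
  t = 4.5000: CF_t = 32.500000, DF = 0.749876, PV = 24.370970
  t = 5.0000: CF_t = 32.500000, DF = 0.726272, PV = 23.603845
  t = 5.5000: CF_t = 32.500000, DF = 0.703411, PV = 22.860867
  t = 6.0000: CF_t = 32.500000, DF = 0.681270, PV = 22.141276
  t = 6.5000: CF_t = 32.500000, DF = 0.659826, PV = 21.444335
  t = 7.0000: CF_t = 1032.500000, DF = 0.639056, PV = 659.825683
Price P = sum_t PV_t = 1000.000000
Macaulay numerator sum_t t * PV_t:
  t * PV_t at t = 0.5000: 15.738499
  t * PV_t at t = 1.0000: 30.486196
  t * PV_t at t = 1.5000: 44.289873
  t * PV_t at t = 2.0000: 57.194348
  t * PV_t at t = 2.5000: 69.242552
  t * PV_t at t = 3.0000: 80.475606
  t * PV_t at t = 3.5000: 90.932888
  t * PV_t at t = 4.0000: 100.652107
  t * PV_t at t = 4.5000: 109.669366
  t * PV_t at t = 5.0000: 118.019226
  t * PV_t at t = 5.5000: 125.734769
  t * PV_t at t = 6.0000: 132.847653
  t * PV_t at t = 6.5000: 139.388175
  t * PV_t at t = 7.0000: 4618.779778
Macaulay duration D = (sum_t t * PV_t) / P = 5733.451037 / 1000.000000 = 5.733451

Answer: Macaulay duration = 5.7335 years


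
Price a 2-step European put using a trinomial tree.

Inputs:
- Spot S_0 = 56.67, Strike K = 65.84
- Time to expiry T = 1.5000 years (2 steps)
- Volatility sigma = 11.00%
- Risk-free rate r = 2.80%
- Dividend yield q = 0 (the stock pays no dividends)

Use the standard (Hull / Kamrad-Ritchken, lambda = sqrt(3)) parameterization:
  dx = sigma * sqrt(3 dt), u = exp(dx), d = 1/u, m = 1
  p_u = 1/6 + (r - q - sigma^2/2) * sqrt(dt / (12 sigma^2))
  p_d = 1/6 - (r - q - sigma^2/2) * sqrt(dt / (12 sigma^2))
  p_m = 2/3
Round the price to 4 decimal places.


dt = T/N = 0.750000; dx = sigma*sqrt(3*dt) = 0.165000
u = exp(dx) = 1.179393; d = 1/u = 0.847894
p_u = 0.216553, p_m = 0.666667, p_d = 0.116780
Discount per step: exp(-r*dt) = 0.979219
Stock lattice S(k, j) with j the centered position index:
  k=0: S(0,+0) = 56.6700
  k=1: S(1,-1) = 48.0501; S(1,+0) = 56.6700; S(1,+1) = 66.8362
  k=2: S(2,-2) = 40.7414; S(2,-1) = 48.0501; S(2,+0) = 56.6700; S(2,+1) = 66.8362; S(2,+2) = 78.8262
Terminal payoffs V(N, j) = max(K - S_T, 0):
  V(2,-2) = 25.098592; V(2,-1) = 17.789864; V(2,+0) = 9.170000; V(2,+1) = 0.000000; V(2,+2) = 0.000000
Backward induction: V(k, j) = exp(-r*dt) * [p_u * V(k+1, j+1) + p_m * V(k+1, j) + p_d * V(k+1, j-1)]
  V(1,-1) = exp(-r*dt) * [p_u*9.170000 + p_m*17.789864 + p_d*25.098592] = 16.428084
  V(1,+0) = exp(-r*dt) * [p_u*0.000000 + p_m*9.170000 + p_d*17.789864] = 8.020625
  V(1,+1) = exp(-r*dt) * [p_u*0.000000 + p_m*0.000000 + p_d*9.170000] = 1.048621
  V(0,+0) = exp(-r*dt) * [p_u*1.048621 + p_m*8.020625 + p_d*16.428084] = 7.336937

Answer: Price = V(0,0) = 7.3369


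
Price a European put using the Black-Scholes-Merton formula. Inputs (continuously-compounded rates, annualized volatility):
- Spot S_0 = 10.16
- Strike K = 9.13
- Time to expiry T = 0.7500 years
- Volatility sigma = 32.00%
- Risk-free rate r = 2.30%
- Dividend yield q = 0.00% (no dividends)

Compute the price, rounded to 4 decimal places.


Answer: Price = 0.5645

Derivation:
d1 = (ln(S/K) + (r - q + 0.5*sigma^2) * T) / (sigma * sqrt(T)) = 0.58652562
d2 = d1 - sigma * sqrt(T) = 0.30939749
exp(-rT) = 0.98289793; exp(-qT) = 1.00000000
P = K * exp(-rT) * N(-d2) - S_0 * exp(-qT) * N(-d1)
N(-d1) = 0.27876118; N(-d2) = 0.37850959
P = 9.1300 * 0.98289793 * 0.37850959 - 10.1600 * 1.00000000 * 0.27876118 = 0.5645


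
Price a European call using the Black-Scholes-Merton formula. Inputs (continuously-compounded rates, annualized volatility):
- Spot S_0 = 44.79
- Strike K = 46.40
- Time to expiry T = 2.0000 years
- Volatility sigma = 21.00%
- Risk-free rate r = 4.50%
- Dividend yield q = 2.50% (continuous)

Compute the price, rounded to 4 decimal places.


Answer: Price = 5.1179

Derivation:
d1 = (ln(S/K) + (r - q + 0.5*sigma^2) * T) / (sigma * sqrt(T)) = 0.16426912
d2 = d1 - sigma * sqrt(T) = -0.13271572
exp(-rT) = 0.91393119; exp(-qT) = 0.95122942
C = S_0 * exp(-qT) * N(d1) - K * exp(-rT) * N(d2)
N(d1) = 0.56524036; N(d2) = 0.44720910
C = 44.7900 * 0.95122942 * 0.56524036 - 46.4000 * 0.91393119 * 0.44720910 = 5.1179


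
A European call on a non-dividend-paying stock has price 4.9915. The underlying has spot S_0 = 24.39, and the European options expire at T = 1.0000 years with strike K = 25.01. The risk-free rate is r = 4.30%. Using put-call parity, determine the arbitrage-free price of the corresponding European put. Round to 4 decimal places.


Put-call parity: C - P = S_0 * exp(-qT) - K * exp(-rT).
S_0 * exp(-qT) = 24.3900 * 1.00000000 = 24.39000000
K * exp(-rT) = 25.0100 * 0.95791139 = 23.95736387
P = C - S*exp(-qT) + K*exp(-rT)
P = 4.9915 - 24.39000000 + 23.95736387 = 4.5589

Answer: Put price = 4.5589


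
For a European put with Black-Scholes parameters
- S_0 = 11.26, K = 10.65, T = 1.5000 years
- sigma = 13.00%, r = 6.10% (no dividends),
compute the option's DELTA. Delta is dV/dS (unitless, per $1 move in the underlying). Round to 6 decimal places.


Answer: Delta = -0.157662

Derivation:
d1 = 1.0041132414; d2 = 0.8448964082
phi(d1) = 0.2409754461; exp(-qT) = 1.0000000000; exp(-rT) = 0.9125613162
N(-d1) = 0.1576620168
Delta = -exp(-qT) * N(-d1) = -1.0000000000 * 0.1576620168 = -0.157662


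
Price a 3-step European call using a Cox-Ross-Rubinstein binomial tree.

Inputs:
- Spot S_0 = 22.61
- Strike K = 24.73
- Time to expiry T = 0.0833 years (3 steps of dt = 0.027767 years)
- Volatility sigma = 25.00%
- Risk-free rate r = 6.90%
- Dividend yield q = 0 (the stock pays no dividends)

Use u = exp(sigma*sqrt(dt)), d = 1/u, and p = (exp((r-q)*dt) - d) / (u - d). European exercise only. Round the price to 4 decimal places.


dt = T/N = 0.027767
u = exp(sigma*sqrt(dt)) = 1.042538; d = 1/u = 0.959197
p = (exp((r-q)*dt) - d) / (u - d) = 0.512598
Discount per step: exp(-r*dt) = 0.998086
Stock lattice S(k, i) with i counting down-moves:
  k=0: S(0,0) = 22.6100
  k=1: S(1,0) = 23.5718; S(1,1) = 21.6875
  k=2: S(2,0) = 24.5745; S(2,1) = 22.6100; S(2,2) = 20.8026
  k=3: S(3,0) = 25.6198; S(3,1) = 23.5718; S(3,2) = 21.6875; S(3,3) = 19.9538
Terminal payoffs V(N, i) = max(S_T - K, 0):
  V(3,0) = 0.889846; V(3,1) = 0.000000; V(3,2) = 0.000000; V(3,3) = 0.000000
Backward induction: V(k, i) = exp(-r*dt) * [p * V(k+1, i) + (1-p) * V(k+1, i+1)].
  V(2,0) = exp(-r*dt) * [p*0.889846 + (1-p)*0.000000] = 0.455260
  V(2,1) = exp(-r*dt) * [p*0.000000 + (1-p)*0.000000] = 0.000000
  V(2,2) = exp(-r*dt) * [p*0.000000 + (1-p)*0.000000] = 0.000000
  V(1,0) = exp(-r*dt) * [p*0.455260 + (1-p)*0.000000] = 0.232919
  V(1,1) = exp(-r*dt) * [p*0.000000 + (1-p)*0.000000] = 0.000000
  V(0,0) = exp(-r*dt) * [p*0.232919 + (1-p)*0.000000] = 0.119165

Answer: Price = V(0,0) = 0.1192


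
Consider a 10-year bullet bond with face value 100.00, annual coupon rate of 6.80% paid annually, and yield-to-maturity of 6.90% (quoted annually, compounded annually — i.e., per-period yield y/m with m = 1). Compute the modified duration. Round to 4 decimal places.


Answer: Modified duration = 7.0734

Derivation:
Coupon per period c = face * coupon_rate / m = 6.800000
Periods per year m = 1; per-period yield y/m = 0.069000
Number of cashflows N = 10
Cashflows (t years, CF_t, discount factor 1/(1+y/m)^(m*t), PV):
  t = 1.0000: CF_t = 6.800000, DF = 0.935454, PV = 6.361085
  t = 2.0000: CF_t = 6.800000, DF = 0.875074, PV = 5.950501
  t = 3.0000: CF_t = 6.800000, DF = 0.818591, PV = 5.566418
  t = 4.0000: CF_t = 6.800000, DF = 0.765754, PV = 5.207126
  t = 5.0000: CF_t = 6.800000, DF = 0.716327, PV = 4.871025
  t = 6.0000: CF_t = 6.800000, DF = 0.670091, PV = 4.556619
  t = 7.0000: CF_t = 6.800000, DF = 0.626839, PV = 4.262506
  t = 8.0000: CF_t = 6.800000, DF = 0.586379, PV = 3.987377
  t = 9.0000: CF_t = 6.800000, DF = 0.548530, PV = 3.730006
  t = 10.0000: CF_t = 106.800000, DF = 0.513125, PV = 54.801721
Price P = sum_t PV_t = 99.294384
First compute Macaulay numerator sum_t t * PV_t:
  t * PV_t at t = 1.0000: 6.361085
  t * PV_t at t = 2.0000: 11.901001
  t * PV_t at t = 3.0000: 16.699253
  t * PV_t at t = 4.0000: 20.828504
  t * PV_t at t = 5.0000: 24.355127
  t * PV_t at t = 6.0000: 27.339712
  t * PV_t at t = 7.0000: 29.837540
  t * PV_t at t = 8.0000: 31.899014
  t * PV_t at t = 9.0000: 33.570057
  t * PV_t at t = 10.0000: 548.017214
Macaulay duration D = 750.808507 / 99.294384 = 7.561440
Modified duration = D / (1 + y/m) = 7.561440 / (1 + 0.069000) = 7.073377


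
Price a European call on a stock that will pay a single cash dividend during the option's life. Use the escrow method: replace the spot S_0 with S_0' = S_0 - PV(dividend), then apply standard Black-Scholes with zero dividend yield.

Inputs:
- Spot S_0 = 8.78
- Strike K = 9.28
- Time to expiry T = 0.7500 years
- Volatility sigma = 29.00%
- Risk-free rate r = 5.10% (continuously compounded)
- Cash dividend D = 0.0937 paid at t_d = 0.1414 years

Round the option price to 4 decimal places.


PV(D) = D * exp(-r * t_d) = 0.0937 * 0.99281454 = 0.09302672
S_0' = S_0 - PV(D) = 8.7800 - 0.09302672 = 8.68697328
d1 = (ln(S_0'/K) + (r + sigma^2/2)*T) / (sigma*sqrt(T)) = 0.01493359
d2 = d1 - sigma*sqrt(T) = -0.23621377
exp(-rT) = 0.96247229
N(d1) = 0.50595742; N(d2) = 0.40663340
C = S_0' * N(d1) - K * exp(-rT) * N(d2) = 8.68697328 * 0.50595742 - 9.2800 * 0.96247229 * 0.40663340 = 0.7633

Answer: Price = 0.7633


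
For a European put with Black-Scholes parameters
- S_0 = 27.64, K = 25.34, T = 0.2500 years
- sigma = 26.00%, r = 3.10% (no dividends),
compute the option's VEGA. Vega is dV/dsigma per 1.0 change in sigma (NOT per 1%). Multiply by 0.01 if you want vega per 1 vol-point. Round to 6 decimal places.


Answer: Vega = 4.026171

Derivation:
d1 = 0.7929217231; d2 = 0.6629217231
phi(d1) = 0.2913293215; exp(-qT) = 1.0000000000; exp(-rT) = 0.9922799538
Vega = S * exp(-qT) * phi(d1) * sqrt(T) = 27.6400 * 1.0000000000 * 0.2913293215 * 0.5000000000 = 4.026171


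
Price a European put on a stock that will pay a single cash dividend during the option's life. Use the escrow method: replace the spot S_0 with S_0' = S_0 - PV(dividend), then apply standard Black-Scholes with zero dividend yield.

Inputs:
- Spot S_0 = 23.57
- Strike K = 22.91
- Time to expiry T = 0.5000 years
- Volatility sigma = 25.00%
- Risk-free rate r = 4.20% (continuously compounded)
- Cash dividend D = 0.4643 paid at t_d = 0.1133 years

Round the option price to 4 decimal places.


PV(D) = D * exp(-r * t_d) = 0.4643 * 0.99525270 = 0.46209583
S_0' = S_0 - PV(D) = 23.5700 - 0.46209583 = 23.10790417
d1 = (ln(S_0'/K) + (r + sigma^2/2)*T) / (sigma*sqrt(T)) = 0.25583822
d2 = d1 - sigma*sqrt(T) = 0.07906152
exp(-rT) = 0.97921896
N(-d1) = 0.39903788; N(-d2) = 0.46849184
P = K * exp(-rT) * N(-d2) - S_0' * N(-d1) = 22.9100 * 0.97921896 * 0.46849184 - 23.10790417 * 0.39903788 = 1.2892

Answer: Price = 1.2892


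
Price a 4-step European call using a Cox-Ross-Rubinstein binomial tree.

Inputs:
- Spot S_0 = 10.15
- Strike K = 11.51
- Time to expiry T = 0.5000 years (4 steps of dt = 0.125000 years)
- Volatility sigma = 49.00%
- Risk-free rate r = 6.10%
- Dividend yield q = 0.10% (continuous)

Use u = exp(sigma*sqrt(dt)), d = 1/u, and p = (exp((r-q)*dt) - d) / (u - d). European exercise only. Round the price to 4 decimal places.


dt = T/N = 0.125000
u = exp(sigma*sqrt(dt)) = 1.189153; d = 1/u = 0.840935
p = (exp((r-q)*dt) - d) / (u - d) = 0.478417
Discount per step: exp(-r*dt) = 0.992404
Stock lattice S(k, i) with i counting down-moves:
  k=0: S(0,0) = 10.1500
  k=1: S(1,0) = 12.0699; S(1,1) = 8.5355
  k=2: S(2,0) = 14.3530; S(2,1) = 10.1500; S(2,2) = 7.1778
  k=3: S(3,0) = 17.0679; S(3,1) = 12.0699; S(3,2) = 8.5355; S(3,3) = 6.0361
  k=4: S(4,0) = 20.2963; S(4,1) = 14.3530; S(4,2) = 10.1500; S(4,3) = 7.1778; S(4,4) = 5.0759
Terminal payoffs V(N, i) = max(S_T - K, 0):
  V(4,0) = 8.786295; V(4,1) = 2.842958; V(4,2) = 0.000000; V(4,3) = 0.000000; V(4,4) = 0.000000
Backward induction: V(k, i) = exp(-r*dt) * [p * V(k+1, i) + (1-p) * V(k+1, i+1)].
  V(3,0) = exp(-r*dt) * [p*8.786295 + (1-p)*2.842958] = 5.643157
  V(3,1) = exp(-r*dt) * [p*2.842958 + (1-p)*0.000000] = 1.349788
  V(3,2) = exp(-r*dt) * [p*0.000000 + (1-p)*0.000000] = 0.000000
  V(3,3) = exp(-r*dt) * [p*0.000000 + (1-p)*0.000000] = 0.000000
  V(2,0) = exp(-r*dt) * [p*5.643157 + (1-p)*1.349788] = 3.377953
  V(2,1) = exp(-r*dt) * [p*1.349788 + (1-p)*0.000000] = 0.640856
  V(2,2) = exp(-r*dt) * [p*0.000000 + (1-p)*0.000000] = 0.000000
  V(1,0) = exp(-r*dt) * [p*3.377953 + (1-p)*0.640856] = 1.935515
  V(1,1) = exp(-r*dt) * [p*0.640856 + (1-p)*0.000000] = 0.304267
  V(0,0) = exp(-r*dt) * [p*1.935515 + (1-p)*0.304267] = 1.076444

Answer: Price = V(0,0) = 1.0764


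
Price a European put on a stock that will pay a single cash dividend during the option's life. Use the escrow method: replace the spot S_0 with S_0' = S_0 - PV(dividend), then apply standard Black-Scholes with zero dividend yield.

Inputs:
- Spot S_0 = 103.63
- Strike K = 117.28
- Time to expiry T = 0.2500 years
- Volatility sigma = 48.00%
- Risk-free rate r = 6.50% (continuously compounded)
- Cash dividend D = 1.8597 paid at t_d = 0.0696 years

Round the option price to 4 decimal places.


PV(D) = D * exp(-r * t_d) = 1.8597 * 0.99548622 = 1.85130572
S_0' = S_0 - PV(D) = 103.6300 - 1.85130572 = 101.77869428
d1 = (ln(S_0'/K) + (r + sigma^2/2)*T) / (sigma*sqrt(T)) = -0.40297269
d2 = d1 - sigma*sqrt(T) = -0.64297269
exp(-rT) = 0.98388132
N(-d1) = 0.65651584; N(-d2) = 0.73987909
P = K * exp(-rT) * N(-d2) - S_0' * N(-d1) = 117.2800 * 0.98388132 * 0.73987909 - 101.77869428 * 0.65651584 = 18.5550

Answer: Price = 18.5550


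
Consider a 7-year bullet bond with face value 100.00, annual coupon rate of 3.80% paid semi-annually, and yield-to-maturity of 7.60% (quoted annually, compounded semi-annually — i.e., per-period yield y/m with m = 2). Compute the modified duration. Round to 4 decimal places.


Answer: Modified duration = 5.8702

Derivation:
Coupon per period c = face * coupon_rate / m = 1.900000
Periods per year m = 2; per-period yield y/m = 0.038000
Number of cashflows N = 14
Cashflows (t years, CF_t, discount factor 1/(1+y/m)^(m*t), PV):
  t = 0.5000: CF_t = 1.900000, DF = 0.963391, PV = 1.830443
  t = 1.0000: CF_t = 1.900000, DF = 0.928122, PV = 1.763433
  t = 1.5000: CF_t = 1.900000, DF = 0.894145, PV = 1.698875
  t = 2.0000: CF_t = 1.900000, DF = 0.861411, PV = 1.636682
  t = 2.5000: CF_t = 1.900000, DF = 0.829876, PV = 1.576764
  t = 3.0000: CF_t = 1.900000, DF = 0.799495, PV = 1.519041
  t = 3.5000: CF_t = 1.900000, DF = 0.770227, PV = 1.463431
  t = 4.0000: CF_t = 1.900000, DF = 0.742030, PV = 1.409856
  t = 4.5000: CF_t = 1.900000, DF = 0.714865, PV = 1.358243
  t = 5.0000: CF_t = 1.900000, DF = 0.688694, PV = 1.308519
  t = 5.5000: CF_t = 1.900000, DF = 0.663482, PV = 1.260616
  t = 6.0000: CF_t = 1.900000, DF = 0.639193, PV = 1.214466
  t = 6.5000: CF_t = 1.900000, DF = 0.615793, PV = 1.170006
  t = 7.0000: CF_t = 101.900000, DF = 0.593249, PV = 60.452078
Price P = sum_t PV_t = 79.662452
First compute Macaulay numerator sum_t t * PV_t:
  t * PV_t at t = 0.5000: 0.915222
  t * PV_t at t = 1.0000: 1.763433
  t * PV_t at t = 1.5000: 2.548313
  t * PV_t at t = 2.0000: 3.273363
  t * PV_t at t = 2.5000: 3.941911
  t * PV_t at t = 3.0000: 4.557123
  t * PV_t at t = 3.5000: 5.122007
  t * PV_t at t = 4.0000: 5.639424
  t * PV_t at t = 4.5000: 6.112093
  t * PV_t at t = 5.0000: 6.542595
  t * PV_t at t = 5.5000: 6.933386
  t * PV_t at t = 6.0000: 7.286796
  t * PV_t at t = 6.5000: 7.605038
  t * PV_t at t = 7.0000: 423.164547
Macaulay duration D = 485.405251 / 79.662452 = 6.093275
Modified duration = D / (1 + y/m) = 6.093275 / (1 + 0.038000) = 5.870207


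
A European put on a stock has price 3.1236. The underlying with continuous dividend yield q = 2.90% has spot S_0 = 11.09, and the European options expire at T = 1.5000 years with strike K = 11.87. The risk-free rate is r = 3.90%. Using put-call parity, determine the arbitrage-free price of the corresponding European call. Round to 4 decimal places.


Answer: Call price = 2.5460

Derivation:
Put-call parity: C - P = S_0 * exp(-qT) - K * exp(-rT).
S_0 * exp(-qT) = 11.0900 * 0.95743255 = 10.61792702
K * exp(-rT) = 11.8700 * 0.94317824 = 11.19552571
C = P + S*exp(-qT) - K*exp(-rT)
C = 3.1236 + 10.61792702 - 11.19552571 = 2.5460


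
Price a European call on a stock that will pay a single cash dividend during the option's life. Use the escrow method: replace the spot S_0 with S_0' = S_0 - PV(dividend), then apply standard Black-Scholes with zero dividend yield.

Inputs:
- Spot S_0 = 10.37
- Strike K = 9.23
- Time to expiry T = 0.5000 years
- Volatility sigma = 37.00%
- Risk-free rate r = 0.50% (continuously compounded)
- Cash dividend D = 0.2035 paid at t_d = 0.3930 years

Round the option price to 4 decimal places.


PV(D) = D * exp(-r * t_d) = 0.2035 * 0.99803693 = 0.20310052
S_0' = S_0 - PV(D) = 10.3700 - 0.20310052 = 10.16689948
d1 = (ln(S_0'/K) + (r + sigma^2/2)*T) / (sigma*sqrt(T)) = 0.50989373
d2 = d1 - sigma*sqrt(T) = 0.24826422
exp(-rT) = 0.99750312
N(d1) = 0.69493704; N(d2) = 0.59803501
C = S_0' * N(d1) - K * exp(-rT) * N(d2) = 10.16689948 * 0.69493704 - 9.2300 * 0.99750312 * 0.59803501 = 1.5593

Answer: Price = 1.5593


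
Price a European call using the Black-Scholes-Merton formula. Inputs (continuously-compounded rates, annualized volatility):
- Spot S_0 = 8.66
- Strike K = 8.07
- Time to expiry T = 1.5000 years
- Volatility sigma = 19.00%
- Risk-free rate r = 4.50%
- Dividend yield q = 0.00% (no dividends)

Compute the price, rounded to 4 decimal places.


Answer: Price = 1.4363

Derivation:
d1 = (ln(S/K) + (r - q + 0.5*sigma^2) * T) / (sigma * sqrt(T)) = 0.70964829
d2 = d1 - sigma * sqrt(T) = 0.47694677
exp(-rT) = 0.93472772; exp(-qT) = 1.00000000
C = S_0 * exp(-qT) * N(d1) - K * exp(-rT) * N(d2)
N(d1) = 0.76103887; N(d2) = 0.68329999
C = 8.6600 * 1.00000000 * 0.76103887 - 8.0700 * 0.93472772 * 0.68329999 = 1.4363


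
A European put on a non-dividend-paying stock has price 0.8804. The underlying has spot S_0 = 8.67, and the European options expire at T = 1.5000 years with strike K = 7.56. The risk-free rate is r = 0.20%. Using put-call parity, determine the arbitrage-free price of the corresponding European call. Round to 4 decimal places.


Answer: Call price = 2.0130

Derivation:
Put-call parity: C - P = S_0 * exp(-qT) - K * exp(-rT).
S_0 * exp(-qT) = 8.6700 * 1.00000000 = 8.67000000
K * exp(-rT) = 7.5600 * 0.99700450 = 7.53735399
C = P + S*exp(-qT) - K*exp(-rT)
C = 0.8804 + 8.67000000 - 7.53735399 = 2.0130


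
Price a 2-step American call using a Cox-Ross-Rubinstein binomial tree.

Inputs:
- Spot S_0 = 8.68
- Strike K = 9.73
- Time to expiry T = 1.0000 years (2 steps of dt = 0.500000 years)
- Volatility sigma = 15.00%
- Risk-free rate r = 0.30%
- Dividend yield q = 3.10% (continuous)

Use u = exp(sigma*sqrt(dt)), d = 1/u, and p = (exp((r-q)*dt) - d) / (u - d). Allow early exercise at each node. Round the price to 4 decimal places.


Answer: Price = V(0,0) = 0.1662

Derivation:
dt = T/N = 0.500000
u = exp(sigma*sqrt(dt)) = 1.111895; d = 1/u = 0.899365
p = (exp((r-q)*dt) - d) / (u - d) = 0.408094
Discount per step: exp(-r*dt) = 0.998501
Stock lattice S(k, i) with i counting down-moves:
  k=0: S(0,0) = 8.6800
  k=1: S(1,0) = 9.6513; S(1,1) = 7.8065
  k=2: S(2,0) = 10.7312; S(2,1) = 8.6800; S(2,2) = 7.0209
Terminal payoffs V(N, i) = max(S_T - K, 0):
  V(2,0) = 1.001180; V(2,1) = 0.000000; V(2,2) = 0.000000
Backward induction: V(k, i) = exp(-r*dt) * [p * V(k+1, i) + (1-p) * V(k+1, i+1)]; then take max(V_cont, immediate exercise) for American.
  V(1,0) = exp(-r*dt) * [p*1.001180 + (1-p)*0.000000] = 0.407964; exercise = 0.000000; V(1,0) = max -> 0.407964
  V(1,1) = exp(-r*dt) * [p*0.000000 + (1-p)*0.000000] = 0.000000; exercise = 0.000000; V(1,1) = max -> 0.000000
  V(0,0) = exp(-r*dt) * [p*0.407964 + (1-p)*0.000000] = 0.166238; exercise = 0.000000; V(0,0) = max -> 0.166238


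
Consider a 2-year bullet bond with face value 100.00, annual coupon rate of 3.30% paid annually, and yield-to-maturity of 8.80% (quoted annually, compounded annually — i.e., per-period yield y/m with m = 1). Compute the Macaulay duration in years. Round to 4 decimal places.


Answer: Macaulay duration = 1.9664 years

Derivation:
Coupon per period c = face * coupon_rate / m = 3.300000
Periods per year m = 1; per-period yield y/m = 0.088000
Number of cashflows N = 2
Cashflows (t years, CF_t, discount factor 1/(1+y/m)^(m*t), PV):
  t = 1.0000: CF_t = 3.300000, DF = 0.919118, PV = 3.033088
  t = 2.0000: CF_t = 103.300000, DF = 0.844777, PV = 87.265490
Price P = sum_t PV_t = 90.298578
Macaulay numerator sum_t t * PV_t:
  t * PV_t at t = 1.0000: 3.033088
  t * PV_t at t = 2.0000: 174.530980
Macaulay duration D = (sum_t t * PV_t) / P = 177.564068 / 90.298578 = 1.966410


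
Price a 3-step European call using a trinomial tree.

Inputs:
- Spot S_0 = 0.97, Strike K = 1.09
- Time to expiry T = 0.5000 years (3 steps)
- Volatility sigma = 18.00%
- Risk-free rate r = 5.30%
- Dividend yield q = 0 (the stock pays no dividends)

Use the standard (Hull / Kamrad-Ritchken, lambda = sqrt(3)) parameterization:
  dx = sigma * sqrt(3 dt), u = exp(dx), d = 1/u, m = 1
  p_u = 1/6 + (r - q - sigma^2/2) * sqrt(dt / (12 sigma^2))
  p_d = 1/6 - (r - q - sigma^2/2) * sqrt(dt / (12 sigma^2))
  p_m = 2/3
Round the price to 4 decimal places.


dt = T/N = 0.166667; dx = sigma*sqrt(3*dt) = 0.127279
u = exp(dx) = 1.135734; d = 1/u = 0.880488
p_u = 0.190761, p_m = 0.666667, p_d = 0.142573
Discount per step: exp(-r*dt) = 0.991206
Stock lattice S(k, j) with j the centered position index:
  k=0: S(0,+0) = 0.9700
  k=1: S(1,-1) = 0.8541; S(1,+0) = 0.9700; S(1,+1) = 1.1017
  k=2: S(2,-2) = 0.7520; S(2,-1) = 0.8541; S(2,+0) = 0.9700; S(2,+1) = 1.1017; S(2,+2) = 1.2512
  k=3: S(3,-3) = 0.6621; S(3,-2) = 0.7520; S(3,-1) = 0.8541; S(3,+0) = 0.9700; S(3,+1) = 1.1017; S(3,+2) = 1.2512; S(3,+3) = 1.4210
Terminal payoffs V(N, j) = max(S_T - K, 0):
  V(3,-3) = 0.000000; V(3,-2) = 0.000000; V(3,-1) = 0.000000; V(3,+0) = 0.000000; V(3,+1) = 0.011662; V(3,+2) = 0.161195; V(3,+3) = 0.331025
Backward induction: V(k, j) = exp(-r*dt) * [p_u * V(k+1, j+1) + p_m * V(k+1, j) + p_d * V(k+1, j-1)]
  V(2,-2) = exp(-r*dt) * [p_u*0.000000 + p_m*0.000000 + p_d*0.000000] = 0.000000
  V(2,-1) = exp(-r*dt) * [p_u*0.000000 + p_m*0.000000 + p_d*0.000000] = 0.000000
  V(2,+0) = exp(-r*dt) * [p_u*0.011662 + p_m*0.000000 + p_d*0.000000] = 0.002205
  V(2,+1) = exp(-r*dt) * [p_u*0.161195 + p_m*0.011662 + p_d*0.000000] = 0.038186
  V(2,+2) = exp(-r*dt) * [p_u*0.331025 + p_m*0.161195 + p_d*0.011662] = 0.170758
  V(1,-1) = exp(-r*dt) * [p_u*0.002205 + p_m*0.000000 + p_d*0.000000] = 0.000417
  V(1,+0) = exp(-r*dt) * [p_u*0.038186 + p_m*0.002205 + p_d*0.000000] = 0.008677
  V(1,+1) = exp(-r*dt) * [p_u*0.170758 + p_m*0.038186 + p_d*0.002205] = 0.057832
  V(0,+0) = exp(-r*dt) * [p_u*0.057832 + p_m*0.008677 + p_d*0.000417] = 0.016728

Answer: Price = V(0,0) = 0.0167


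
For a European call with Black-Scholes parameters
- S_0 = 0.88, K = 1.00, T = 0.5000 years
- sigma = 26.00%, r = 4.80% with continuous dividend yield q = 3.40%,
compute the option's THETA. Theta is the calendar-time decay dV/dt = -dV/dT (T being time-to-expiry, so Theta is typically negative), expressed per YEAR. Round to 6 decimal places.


d1 = -0.5653230137; d2 = -0.7491707768
phi(d1) = 0.3400258659; exp(-qT) = 0.9831436846; exp(-rT) = 0.9762857098
Theta = -S*exp(-qT)*phi(d1)*sigma/(2*sqrt(T)) - r*K*exp(-rT)*N(d2) + q*S*exp(-qT)*N(d1)
N(d1) = 0.2859270390; N(d2) = 0.2268771401; sqrt(T) = 0.7071067812
Term 1 = -0.8800 * 0.9831436846 * 0.3400258659 * 0.2600 / (2 * 0.7071067812) = -0.0540841454
Term 2 = -0.0480 * 1.0000 * 0.9762857098 * 0.2268771401 = -0.0106318517
Term 3 = 0.0340 * 0.8800 * 0.9831436846 * 0.2859270390 = 0.0084107323
Theta = -0.0540841454 + (-0.0106318517) + (0.0084107323) = -0.056305

Answer: Theta = -0.056305


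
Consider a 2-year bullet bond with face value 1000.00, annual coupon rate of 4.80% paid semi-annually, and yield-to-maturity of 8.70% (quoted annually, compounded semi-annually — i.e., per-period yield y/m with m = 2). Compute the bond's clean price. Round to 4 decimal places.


Coupon per period c = face * coupon_rate / m = 24.000000
Periods per year m = 2; per-period yield y/m = 0.043500
Number of cashflows N = 4
Cashflows (t years, CF_t, discount factor 1/(1+y/m)^(m*t), PV):
  t = 0.5000: CF_t = 24.000000, DF = 0.958313, PV = 22.999521
  t = 1.0000: CF_t = 24.000000, DF = 0.918365, PV = 22.040748
  t = 1.5000: CF_t = 24.000000, DF = 0.880081, PV = 21.121944
  t = 2.0000: CF_t = 1024.000000, DF = 0.843393, PV = 863.634818
Price P = sum_t PV_t = 929.797031

Answer: Price = 929.7970


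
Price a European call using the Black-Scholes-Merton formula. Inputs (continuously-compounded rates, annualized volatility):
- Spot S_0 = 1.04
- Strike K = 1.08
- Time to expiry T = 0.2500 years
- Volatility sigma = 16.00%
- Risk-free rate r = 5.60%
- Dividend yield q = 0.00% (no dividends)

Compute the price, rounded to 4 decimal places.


d1 = (ln(S/K) + (r - q + 0.5*sigma^2) * T) / (sigma * sqrt(T)) = -0.25675410
d2 = d1 - sigma * sqrt(T) = -0.33675410
exp(-rT) = 0.98609754; exp(-qT) = 1.00000000
C = S_0 * exp(-qT) * N(d1) - K * exp(-rT) * N(d2)
N(d1) = 0.39868430; N(d2) = 0.36815114
C = 1.0400 * 1.00000000 * 0.39868430 - 1.0800 * 0.98609754 * 0.36815114 = 0.0226

Answer: Price = 0.0226


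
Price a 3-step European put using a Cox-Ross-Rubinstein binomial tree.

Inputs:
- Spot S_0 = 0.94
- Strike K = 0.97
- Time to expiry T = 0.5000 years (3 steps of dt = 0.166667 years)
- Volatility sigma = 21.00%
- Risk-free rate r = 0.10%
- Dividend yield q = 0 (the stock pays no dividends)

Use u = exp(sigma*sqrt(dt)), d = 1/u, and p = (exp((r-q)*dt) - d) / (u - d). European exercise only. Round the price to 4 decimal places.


dt = T/N = 0.166667
u = exp(sigma*sqrt(dt)) = 1.089514; d = 1/u = 0.917840
p = (exp((r-q)*dt) - d) / (u - d) = 0.479551
Discount per step: exp(-r*dt) = 0.999833
Stock lattice S(k, i) with i counting down-moves:
  k=0: S(0,0) = 0.9400
  k=1: S(1,0) = 1.0241; S(1,1) = 0.8628
  k=2: S(2,0) = 1.1158; S(2,1) = 0.9400; S(2,2) = 0.7919
  k=3: S(3,0) = 1.2157; S(3,1) = 1.0241; S(3,2) = 0.8628; S(3,3) = 0.7268
Terminal payoffs V(N, i) = max(K - S_T, 0):
  V(3,0) = 0.000000; V(3,1) = 0.000000; V(3,2) = 0.107230; V(3,3) = 0.243177
Backward induction: V(k, i) = exp(-r*dt) * [p * V(k+1, i) + (1-p) * V(k+1, i+1)].
  V(2,0) = exp(-r*dt) * [p*0.000000 + (1-p)*0.000000] = 0.000000
  V(2,1) = exp(-r*dt) * [p*0.000000 + (1-p)*0.107230] = 0.055799
  V(2,2) = exp(-r*dt) * [p*0.107230 + (1-p)*0.243177] = 0.177954
  V(1,0) = exp(-r*dt) * [p*0.000000 + (1-p)*0.055799] = 0.029036
  V(1,1) = exp(-r*dt) * [p*0.055799 + (1-p)*0.177954] = 0.119354
  V(0,0) = exp(-r*dt) * [p*0.029036 + (1-p)*0.119354] = 0.076029

Answer: Price = V(0,0) = 0.0760
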